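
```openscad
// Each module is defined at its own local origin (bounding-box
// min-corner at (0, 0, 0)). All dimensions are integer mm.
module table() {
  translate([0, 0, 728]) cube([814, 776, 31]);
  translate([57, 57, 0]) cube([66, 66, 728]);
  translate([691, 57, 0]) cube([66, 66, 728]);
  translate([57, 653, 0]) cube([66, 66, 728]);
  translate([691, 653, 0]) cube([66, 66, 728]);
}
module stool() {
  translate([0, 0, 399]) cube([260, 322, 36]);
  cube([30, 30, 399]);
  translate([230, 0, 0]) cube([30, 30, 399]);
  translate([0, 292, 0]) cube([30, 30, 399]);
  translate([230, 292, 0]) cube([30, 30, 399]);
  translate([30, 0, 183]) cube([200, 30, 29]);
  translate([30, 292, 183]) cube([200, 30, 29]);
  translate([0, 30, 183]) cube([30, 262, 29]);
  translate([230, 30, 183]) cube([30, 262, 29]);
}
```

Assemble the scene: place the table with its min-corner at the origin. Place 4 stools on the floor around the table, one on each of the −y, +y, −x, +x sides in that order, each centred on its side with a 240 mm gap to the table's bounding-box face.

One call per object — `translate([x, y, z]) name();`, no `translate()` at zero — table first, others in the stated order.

table();
translate([277, -562, 0]) stool();
translate([277, 1016, 0]) stool();
translate([-500, 227, 0]) stool();
translate([1054, 227, 0]) stool();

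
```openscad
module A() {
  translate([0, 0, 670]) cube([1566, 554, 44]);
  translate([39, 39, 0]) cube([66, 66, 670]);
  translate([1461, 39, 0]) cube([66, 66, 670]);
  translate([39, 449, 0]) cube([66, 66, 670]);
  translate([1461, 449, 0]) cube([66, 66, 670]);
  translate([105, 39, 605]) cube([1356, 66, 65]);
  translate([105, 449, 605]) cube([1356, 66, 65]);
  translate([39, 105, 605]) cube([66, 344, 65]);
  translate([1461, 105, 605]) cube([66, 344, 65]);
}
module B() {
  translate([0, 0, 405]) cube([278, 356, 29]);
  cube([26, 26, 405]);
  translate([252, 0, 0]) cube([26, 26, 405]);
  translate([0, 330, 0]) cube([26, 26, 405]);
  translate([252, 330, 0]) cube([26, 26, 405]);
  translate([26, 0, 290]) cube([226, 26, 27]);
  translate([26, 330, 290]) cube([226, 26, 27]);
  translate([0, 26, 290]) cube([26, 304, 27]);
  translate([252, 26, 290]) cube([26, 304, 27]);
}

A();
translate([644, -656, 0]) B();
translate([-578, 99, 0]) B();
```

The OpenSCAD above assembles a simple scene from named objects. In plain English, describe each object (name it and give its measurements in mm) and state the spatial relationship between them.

A is a rectangular dining table. The top is 1566×554×44 mm with its upper surface at z = 714 mm. It stands on four 66×66 mm square legs, each inset 39 mm from the nearest pair of top edges, running from the floor to the underside of the top. Four apron rails, 66 mm thick and 65 mm tall, run between adjacent legs with their top edges flush with the underside of the top and their outer faces flush with the legs' outer faces.

B is a four-legged stool. The seat is a 278×356×29 mm slab whose top surface is at z = 434 mm; four square legs, each 26×26 mm in cross-section, run from the floor (z = 0) to the underside of the seat, each flush with a corner of the seat. Four stretchers, 26 mm wide and 27 mm tall, connect adjacent legs with their undersides at z = 290 mm, each running between the inner faces of the legs it joins and aligned with the legs' outer faces on the other axis.

Two stools sit around the table at the −y, −x sides.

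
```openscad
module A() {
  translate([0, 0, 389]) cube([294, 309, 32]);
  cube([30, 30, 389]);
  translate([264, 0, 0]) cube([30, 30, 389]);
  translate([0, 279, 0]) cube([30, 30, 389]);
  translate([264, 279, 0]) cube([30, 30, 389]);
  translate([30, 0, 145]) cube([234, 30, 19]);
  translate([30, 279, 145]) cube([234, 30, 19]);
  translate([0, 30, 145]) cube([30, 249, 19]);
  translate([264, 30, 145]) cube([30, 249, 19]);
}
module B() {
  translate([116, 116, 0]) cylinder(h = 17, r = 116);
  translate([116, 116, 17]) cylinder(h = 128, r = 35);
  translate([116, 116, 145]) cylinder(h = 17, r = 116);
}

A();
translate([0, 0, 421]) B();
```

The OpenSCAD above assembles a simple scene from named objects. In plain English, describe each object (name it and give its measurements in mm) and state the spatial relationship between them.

A is a four-legged stool. The seat is 294×309 mm, 32 mm thick, top at z = 421 mm. It stands on four square legs, each 30×30 mm in cross-section, from z = 0 to the seat underside, each flush with a corner of the seat. Four stretchers, 30 mm wide and 19 mm tall, connect adjacent legs with their undersides at z = 145 mm, each running between the inner faces of the legs it joins and aligned with the legs' outer faces on the other axis.

B is a spool: two coaxial disc flanges of radius 116 mm and thickness 17 mm, joined by a core cylinder of radius 35 mm and height 128 mm. The lower flange rests on z = 0 and the three cylinders share a vertical axis.

The spool is on top of the stool.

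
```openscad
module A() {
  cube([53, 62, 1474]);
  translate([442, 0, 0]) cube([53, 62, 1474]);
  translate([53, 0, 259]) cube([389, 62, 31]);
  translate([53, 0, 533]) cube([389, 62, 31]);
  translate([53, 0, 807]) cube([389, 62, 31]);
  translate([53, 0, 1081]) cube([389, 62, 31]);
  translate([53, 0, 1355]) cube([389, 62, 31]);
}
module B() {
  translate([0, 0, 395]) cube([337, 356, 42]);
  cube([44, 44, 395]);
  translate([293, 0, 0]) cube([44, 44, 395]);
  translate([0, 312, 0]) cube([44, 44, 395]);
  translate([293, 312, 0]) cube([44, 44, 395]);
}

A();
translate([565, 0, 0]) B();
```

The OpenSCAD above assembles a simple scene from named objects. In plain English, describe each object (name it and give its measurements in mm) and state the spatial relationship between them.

A is a straight ladder. Two 53×62 mm vertical rails, 1474 mm tall, stand 495 mm apart (outside-to-outside) with their front faces coplanar on the −y side. 5 rungs, each 62 mm deep and 31 mm tall, span between the inner faces of the rails, front faces flush with the rails. The lowest rung's underside is at z = 259 mm and rungs are spaced 274 mm apart (underside to underside).

B is a four-legged stool. The seat is a 337×356×42 mm slab whose top surface is at z = 437 mm; four square legs, each 44×44 mm in cross-section, run from the floor (z = 0) to the underside of the seat, each flush with a corner of the seat.

The stool is on the floor beside the ladder on its +x side.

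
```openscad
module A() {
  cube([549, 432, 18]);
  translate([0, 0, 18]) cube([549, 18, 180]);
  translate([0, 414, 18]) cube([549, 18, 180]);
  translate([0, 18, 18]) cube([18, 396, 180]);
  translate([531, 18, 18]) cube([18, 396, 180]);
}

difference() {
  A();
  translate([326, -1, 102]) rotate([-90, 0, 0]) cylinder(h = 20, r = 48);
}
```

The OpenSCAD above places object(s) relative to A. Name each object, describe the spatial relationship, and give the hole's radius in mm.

The subtracted cylinder has r = 48 mm.

A is an open box. The open box has a circular hole through its front wall. The hole's radius is 48 mm.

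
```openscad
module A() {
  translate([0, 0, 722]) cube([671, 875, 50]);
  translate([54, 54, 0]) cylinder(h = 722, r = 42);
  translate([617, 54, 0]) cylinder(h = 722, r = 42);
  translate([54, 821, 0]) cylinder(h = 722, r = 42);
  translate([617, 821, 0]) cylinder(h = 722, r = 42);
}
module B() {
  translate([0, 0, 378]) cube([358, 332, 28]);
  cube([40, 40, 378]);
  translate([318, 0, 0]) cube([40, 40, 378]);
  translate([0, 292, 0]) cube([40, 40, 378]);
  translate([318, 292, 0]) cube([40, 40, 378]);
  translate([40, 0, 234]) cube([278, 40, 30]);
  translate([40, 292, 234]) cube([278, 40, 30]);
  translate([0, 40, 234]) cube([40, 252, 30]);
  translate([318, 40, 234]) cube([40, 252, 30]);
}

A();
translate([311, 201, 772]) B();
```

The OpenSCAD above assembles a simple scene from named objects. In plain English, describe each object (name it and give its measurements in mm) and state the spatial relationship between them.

A is a table: top 671 mm (x) × 875 mm (y), 50 mm thick, upper face at z = 772 mm, on four round legs of 84 mm diameter, each leg's bounding box inset 12 mm from the nearest pair of top edges, running from z = 0 to the bottom of the top.

B is a four-legged stool. The seat is a 358×332×28 mm slab whose top surface is at z = 406 mm; four square legs, each 40×40 mm in cross-section, run from the floor (z = 0) to the underside of the seat, each flush with a corner of the seat. Four stretchers, 40 mm wide and 30 mm tall, connect adjacent legs with their undersides at z = 234 mm, each running between the inner faces of the legs it joins and aligned with the legs' outer faces on the other axis.

The stool is on top of the table.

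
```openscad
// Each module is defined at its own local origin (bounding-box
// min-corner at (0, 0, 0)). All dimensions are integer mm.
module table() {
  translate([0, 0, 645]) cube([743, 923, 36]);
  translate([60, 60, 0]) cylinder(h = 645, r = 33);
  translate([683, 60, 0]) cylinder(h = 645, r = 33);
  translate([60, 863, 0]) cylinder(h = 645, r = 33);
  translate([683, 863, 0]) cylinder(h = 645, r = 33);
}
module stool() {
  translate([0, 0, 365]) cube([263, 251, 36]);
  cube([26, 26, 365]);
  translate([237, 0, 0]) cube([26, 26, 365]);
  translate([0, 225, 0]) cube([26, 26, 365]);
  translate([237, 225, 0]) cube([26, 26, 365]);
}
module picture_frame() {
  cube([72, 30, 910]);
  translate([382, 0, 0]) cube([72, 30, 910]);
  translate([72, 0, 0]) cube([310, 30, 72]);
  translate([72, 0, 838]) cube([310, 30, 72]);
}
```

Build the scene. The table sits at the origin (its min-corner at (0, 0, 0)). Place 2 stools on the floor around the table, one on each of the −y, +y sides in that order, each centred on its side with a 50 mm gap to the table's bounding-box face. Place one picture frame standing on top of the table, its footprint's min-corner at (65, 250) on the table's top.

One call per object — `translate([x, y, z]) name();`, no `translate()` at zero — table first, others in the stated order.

table();
translate([240, -301, 0]) stool();
translate([240, 973, 0]) stool();
translate([65, 250, 681]) picture_frame();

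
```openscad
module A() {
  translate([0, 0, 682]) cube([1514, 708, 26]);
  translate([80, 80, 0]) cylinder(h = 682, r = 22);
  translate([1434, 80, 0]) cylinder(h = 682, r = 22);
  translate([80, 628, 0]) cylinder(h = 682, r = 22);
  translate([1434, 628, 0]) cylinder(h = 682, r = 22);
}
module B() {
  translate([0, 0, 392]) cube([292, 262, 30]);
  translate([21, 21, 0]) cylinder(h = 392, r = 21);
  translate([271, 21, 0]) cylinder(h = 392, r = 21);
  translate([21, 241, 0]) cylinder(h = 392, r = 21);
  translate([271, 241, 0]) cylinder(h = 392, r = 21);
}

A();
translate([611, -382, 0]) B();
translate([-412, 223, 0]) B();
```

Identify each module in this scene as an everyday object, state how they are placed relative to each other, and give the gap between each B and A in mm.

A is a table. B is a stool. Two stools sit around the table at the −y, −x sides. The gap between each stool and the table is 120 mm.

Each stool's nearest face is 120 mm from the table's bounding box.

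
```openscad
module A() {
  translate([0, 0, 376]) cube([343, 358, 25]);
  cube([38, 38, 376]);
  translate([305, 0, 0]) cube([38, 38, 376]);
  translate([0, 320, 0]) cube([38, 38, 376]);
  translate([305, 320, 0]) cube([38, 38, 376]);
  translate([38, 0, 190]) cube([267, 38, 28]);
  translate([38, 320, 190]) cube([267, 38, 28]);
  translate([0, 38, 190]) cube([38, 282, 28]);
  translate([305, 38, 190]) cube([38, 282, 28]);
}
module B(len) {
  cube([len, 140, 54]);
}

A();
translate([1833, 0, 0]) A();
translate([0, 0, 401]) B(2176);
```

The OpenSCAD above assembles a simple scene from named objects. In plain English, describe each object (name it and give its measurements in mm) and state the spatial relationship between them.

A is a four-legged stool. The seat is 343×358 mm, 25 mm thick, top at z = 401 mm. It stands on four square legs, each 38×38 mm in cross-section, from z = 0 to the seat underside, each flush with a corner of the seat. Four stretchers, 38 mm wide and 28 mm tall, connect adjacent legs with their undersides at z = 190 mm, each running between the inner faces of the legs it joins and aligned with the legs' outer faces on the other axis.

B is a rectangular beam 2176 mm long (x), 140 mm deep (y), 54 mm thick (z).

The beam spans the tops of two stools placed 1490 mm apart, resting at z = 401 mm.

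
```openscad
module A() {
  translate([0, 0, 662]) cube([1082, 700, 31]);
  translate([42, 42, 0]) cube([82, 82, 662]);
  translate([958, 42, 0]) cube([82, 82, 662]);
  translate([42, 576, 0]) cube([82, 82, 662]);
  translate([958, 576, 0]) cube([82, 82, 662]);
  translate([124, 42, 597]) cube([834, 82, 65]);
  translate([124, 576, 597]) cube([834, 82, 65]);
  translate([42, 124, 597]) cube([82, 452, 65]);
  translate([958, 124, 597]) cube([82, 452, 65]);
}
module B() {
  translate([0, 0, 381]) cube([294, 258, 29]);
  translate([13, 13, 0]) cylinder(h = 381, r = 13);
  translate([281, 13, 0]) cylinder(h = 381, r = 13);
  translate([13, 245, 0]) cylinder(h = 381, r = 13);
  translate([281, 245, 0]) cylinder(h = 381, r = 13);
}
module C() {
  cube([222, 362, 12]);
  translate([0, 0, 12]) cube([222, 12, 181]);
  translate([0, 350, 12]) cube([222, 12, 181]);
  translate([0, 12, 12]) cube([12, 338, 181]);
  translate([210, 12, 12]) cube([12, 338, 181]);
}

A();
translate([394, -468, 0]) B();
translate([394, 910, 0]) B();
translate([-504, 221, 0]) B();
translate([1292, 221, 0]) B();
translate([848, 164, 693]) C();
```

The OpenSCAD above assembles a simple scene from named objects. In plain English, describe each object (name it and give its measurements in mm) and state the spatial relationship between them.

A is a rectangular dining table. The top is 1082×700×31 mm with its upper surface at z = 693 mm. It stands on four 82×82 mm square legs, each inset 42 mm from the nearest pair of top edges, running from the floor to the underside of the top. Four apron rails, 82 mm thick and 65 mm tall, run between adjacent legs with their top edges flush with the underside of the top and their outer faces flush with the legs' outer faces.

B is a simple wooden stool: a rectangular seat 294 mm (x) by 258 mm (y), 29 mm thick, top face at z = 410 mm, on four round legs, each 26 mm in diameter. The legs rest on z = 0, each leg's axis is inset half a diameter from the nearest pair of seat edges (so the leg's bounding box is flush with the corner).

C is an open-topped rectangular box: outside dimensions 222×362×193 mm, with a uniform wall and base thickness of 12 mm. The base is a full 222×362 slab on the floor; four walls sit on top of the base. The front and back walls (the −y and +y sides) span the full width; the two side walls fit between them.

Four stools sit around the table at the −y, +y, −x, +x sides. The open box is on top of the table.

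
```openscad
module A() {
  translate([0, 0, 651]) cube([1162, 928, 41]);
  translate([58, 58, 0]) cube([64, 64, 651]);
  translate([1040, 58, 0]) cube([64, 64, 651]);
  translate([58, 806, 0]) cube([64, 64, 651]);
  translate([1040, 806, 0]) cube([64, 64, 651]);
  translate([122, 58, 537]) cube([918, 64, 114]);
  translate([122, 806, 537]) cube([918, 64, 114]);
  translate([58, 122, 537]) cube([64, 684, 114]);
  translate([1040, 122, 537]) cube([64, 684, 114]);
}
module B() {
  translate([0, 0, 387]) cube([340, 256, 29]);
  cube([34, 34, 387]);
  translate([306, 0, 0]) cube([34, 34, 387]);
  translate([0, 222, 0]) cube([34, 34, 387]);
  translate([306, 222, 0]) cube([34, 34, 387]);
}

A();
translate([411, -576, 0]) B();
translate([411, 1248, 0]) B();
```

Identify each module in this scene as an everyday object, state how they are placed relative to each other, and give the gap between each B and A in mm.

A is a table. B is a stool. Two stools sit around the table at the −y, +y sides. The gap between each stool and the table is 320 mm.

Each stool's nearest face is 320 mm from the table's bounding box.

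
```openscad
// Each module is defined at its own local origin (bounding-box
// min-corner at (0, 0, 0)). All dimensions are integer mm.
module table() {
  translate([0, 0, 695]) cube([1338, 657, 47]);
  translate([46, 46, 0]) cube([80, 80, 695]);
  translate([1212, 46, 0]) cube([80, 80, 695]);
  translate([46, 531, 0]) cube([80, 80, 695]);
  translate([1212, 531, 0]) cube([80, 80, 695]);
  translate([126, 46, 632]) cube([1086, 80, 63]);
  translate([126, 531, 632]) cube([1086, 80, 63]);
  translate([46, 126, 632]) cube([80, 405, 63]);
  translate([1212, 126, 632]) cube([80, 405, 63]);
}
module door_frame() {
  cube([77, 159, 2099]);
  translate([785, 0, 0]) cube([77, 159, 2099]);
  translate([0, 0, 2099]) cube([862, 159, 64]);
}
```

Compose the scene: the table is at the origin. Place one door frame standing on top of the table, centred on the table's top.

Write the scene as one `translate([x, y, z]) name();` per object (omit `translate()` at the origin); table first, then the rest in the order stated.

table();
translate([238, 249, 742]) door_frame();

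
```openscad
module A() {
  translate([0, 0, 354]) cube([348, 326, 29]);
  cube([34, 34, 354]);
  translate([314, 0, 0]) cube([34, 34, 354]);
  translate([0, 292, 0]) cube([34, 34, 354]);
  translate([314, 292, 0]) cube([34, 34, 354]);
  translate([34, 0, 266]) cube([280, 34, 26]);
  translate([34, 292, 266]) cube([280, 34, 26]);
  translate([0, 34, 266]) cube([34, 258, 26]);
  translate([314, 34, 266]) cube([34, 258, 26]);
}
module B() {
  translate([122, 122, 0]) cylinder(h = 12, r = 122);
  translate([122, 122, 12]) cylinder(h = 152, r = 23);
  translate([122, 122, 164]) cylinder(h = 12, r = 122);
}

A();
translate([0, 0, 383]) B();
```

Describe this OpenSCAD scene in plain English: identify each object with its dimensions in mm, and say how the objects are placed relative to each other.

A is a simple wooden stool: a rectangular seat 348 mm (x) by 326 mm (y), 29 mm thick, top face at z = 383 mm, on four square legs, each 34×34 mm in cross-section. The legs rest on z = 0, each flush with a corner of the seat. Four stretchers, 34 mm wide and 26 mm tall, connect adjacent legs with their undersides at z = 266 mm, each running between the inner faces of the legs it joins and aligned with the legs' outer faces on the other axis.

B is a spool: two coaxial disc flanges of radius 122 mm and thickness 12 mm, joined by a core cylinder of radius 23 mm and height 152 mm. The lower flange rests on z = 0 and the three cylinders share a vertical axis.

The spool is on top of the stool.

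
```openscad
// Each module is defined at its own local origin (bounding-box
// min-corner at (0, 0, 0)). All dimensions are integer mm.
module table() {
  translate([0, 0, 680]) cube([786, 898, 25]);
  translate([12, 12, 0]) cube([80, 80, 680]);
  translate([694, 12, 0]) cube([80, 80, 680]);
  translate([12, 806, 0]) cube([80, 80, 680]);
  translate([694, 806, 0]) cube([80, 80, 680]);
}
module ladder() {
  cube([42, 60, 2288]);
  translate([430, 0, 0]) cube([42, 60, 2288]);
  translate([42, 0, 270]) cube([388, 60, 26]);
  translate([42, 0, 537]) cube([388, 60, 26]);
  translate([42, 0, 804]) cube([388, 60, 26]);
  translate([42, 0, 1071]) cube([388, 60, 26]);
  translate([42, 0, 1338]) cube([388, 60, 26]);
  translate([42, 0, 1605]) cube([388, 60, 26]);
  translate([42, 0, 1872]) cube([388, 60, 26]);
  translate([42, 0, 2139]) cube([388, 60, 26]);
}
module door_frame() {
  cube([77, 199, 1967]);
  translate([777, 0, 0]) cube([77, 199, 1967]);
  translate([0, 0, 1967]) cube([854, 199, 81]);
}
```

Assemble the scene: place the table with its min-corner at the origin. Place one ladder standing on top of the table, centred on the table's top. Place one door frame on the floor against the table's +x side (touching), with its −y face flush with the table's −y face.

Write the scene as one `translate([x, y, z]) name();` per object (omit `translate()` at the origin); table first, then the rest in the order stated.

table();
translate([157, 419, 705]) ladder();
translate([786, 0, 0]) door_frame();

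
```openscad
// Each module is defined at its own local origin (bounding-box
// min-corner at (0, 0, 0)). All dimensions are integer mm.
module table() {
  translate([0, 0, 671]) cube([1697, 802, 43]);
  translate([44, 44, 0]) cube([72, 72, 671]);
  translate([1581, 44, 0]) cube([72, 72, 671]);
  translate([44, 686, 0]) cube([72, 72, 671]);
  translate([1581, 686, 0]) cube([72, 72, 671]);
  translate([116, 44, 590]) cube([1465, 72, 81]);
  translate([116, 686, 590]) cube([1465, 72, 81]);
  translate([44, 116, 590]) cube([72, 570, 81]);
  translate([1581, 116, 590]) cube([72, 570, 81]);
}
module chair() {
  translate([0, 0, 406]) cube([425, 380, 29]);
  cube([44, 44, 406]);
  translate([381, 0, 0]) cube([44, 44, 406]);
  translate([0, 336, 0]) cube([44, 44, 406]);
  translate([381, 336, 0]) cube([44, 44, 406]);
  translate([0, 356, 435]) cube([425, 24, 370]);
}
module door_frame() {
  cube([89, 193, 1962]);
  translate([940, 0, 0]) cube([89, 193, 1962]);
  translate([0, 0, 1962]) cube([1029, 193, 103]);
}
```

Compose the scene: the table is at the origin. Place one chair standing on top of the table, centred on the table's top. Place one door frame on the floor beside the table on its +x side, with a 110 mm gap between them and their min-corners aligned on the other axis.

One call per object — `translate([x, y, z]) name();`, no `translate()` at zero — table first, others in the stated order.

table();
translate([636, 211, 714]) chair();
translate([1807, 0, 0]) door_frame();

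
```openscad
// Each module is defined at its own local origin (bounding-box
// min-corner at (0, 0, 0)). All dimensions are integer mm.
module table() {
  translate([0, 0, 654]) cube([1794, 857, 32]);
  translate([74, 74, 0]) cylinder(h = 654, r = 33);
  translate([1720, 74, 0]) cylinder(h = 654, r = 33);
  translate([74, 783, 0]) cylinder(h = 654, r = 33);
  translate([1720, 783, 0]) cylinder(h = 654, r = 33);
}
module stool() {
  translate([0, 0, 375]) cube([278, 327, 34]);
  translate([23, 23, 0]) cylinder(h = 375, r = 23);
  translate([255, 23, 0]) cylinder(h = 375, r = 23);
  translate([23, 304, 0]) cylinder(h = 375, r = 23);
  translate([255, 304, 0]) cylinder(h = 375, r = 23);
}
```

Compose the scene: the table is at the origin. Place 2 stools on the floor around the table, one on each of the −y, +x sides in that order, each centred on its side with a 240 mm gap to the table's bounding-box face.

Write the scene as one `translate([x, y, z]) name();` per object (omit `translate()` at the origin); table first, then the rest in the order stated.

table();
translate([758, -567, 0]) stool();
translate([2034, 265, 0]) stool();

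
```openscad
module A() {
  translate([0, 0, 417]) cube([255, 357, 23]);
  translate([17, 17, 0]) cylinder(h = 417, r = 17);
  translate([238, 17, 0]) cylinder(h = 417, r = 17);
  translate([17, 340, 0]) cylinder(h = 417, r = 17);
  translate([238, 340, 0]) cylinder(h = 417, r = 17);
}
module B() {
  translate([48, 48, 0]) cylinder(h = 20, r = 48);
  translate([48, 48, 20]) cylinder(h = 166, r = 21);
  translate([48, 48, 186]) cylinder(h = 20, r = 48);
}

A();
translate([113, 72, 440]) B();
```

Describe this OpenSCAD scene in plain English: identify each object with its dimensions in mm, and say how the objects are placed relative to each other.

A is a four-legged stool. The seat is a 255×357×23 mm slab whose top surface is at z = 440 mm; four round legs, each 34 mm in diameter, run from the floor (z = 0) to the underside of the seat, each leg's axis is inset half a diameter from the nearest pair of seat edges (so the leg's bounding box is flush with the corner).

B is a spool: two coaxial disc flanges of radius 48 mm and thickness 20 mm, joined by a core cylinder of radius 21 mm and height 166 mm. The lower flange rests on z = 0 and the three cylinders share a vertical axis.

The spool is on top of the stool.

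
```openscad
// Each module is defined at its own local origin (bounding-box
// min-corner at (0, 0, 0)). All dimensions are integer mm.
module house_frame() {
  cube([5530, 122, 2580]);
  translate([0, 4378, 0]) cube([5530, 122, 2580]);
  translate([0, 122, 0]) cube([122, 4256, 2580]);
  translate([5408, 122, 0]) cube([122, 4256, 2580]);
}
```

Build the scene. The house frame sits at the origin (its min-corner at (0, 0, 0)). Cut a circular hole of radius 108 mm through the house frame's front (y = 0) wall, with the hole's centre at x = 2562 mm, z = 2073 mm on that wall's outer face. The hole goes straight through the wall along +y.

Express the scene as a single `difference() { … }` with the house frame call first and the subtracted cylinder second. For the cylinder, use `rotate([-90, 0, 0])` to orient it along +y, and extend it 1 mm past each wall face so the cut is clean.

difference() {
  house_frame();
  translate([2562, -1, 2073]) rotate([-90, 0, 0]) cylinder(h = 124, r = 108);
}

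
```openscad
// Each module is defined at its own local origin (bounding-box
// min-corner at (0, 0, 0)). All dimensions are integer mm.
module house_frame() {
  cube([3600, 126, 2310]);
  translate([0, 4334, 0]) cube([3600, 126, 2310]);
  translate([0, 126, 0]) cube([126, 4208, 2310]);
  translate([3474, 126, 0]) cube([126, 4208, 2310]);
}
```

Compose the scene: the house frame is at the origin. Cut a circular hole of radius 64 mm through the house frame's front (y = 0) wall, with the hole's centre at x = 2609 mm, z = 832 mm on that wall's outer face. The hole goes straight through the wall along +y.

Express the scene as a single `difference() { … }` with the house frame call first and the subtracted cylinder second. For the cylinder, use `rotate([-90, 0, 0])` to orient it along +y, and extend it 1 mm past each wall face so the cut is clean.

difference() {
  house_frame();
  translate([2609, -1, 832]) rotate([-90, 0, 0]) cylinder(h = 128, r = 64);
}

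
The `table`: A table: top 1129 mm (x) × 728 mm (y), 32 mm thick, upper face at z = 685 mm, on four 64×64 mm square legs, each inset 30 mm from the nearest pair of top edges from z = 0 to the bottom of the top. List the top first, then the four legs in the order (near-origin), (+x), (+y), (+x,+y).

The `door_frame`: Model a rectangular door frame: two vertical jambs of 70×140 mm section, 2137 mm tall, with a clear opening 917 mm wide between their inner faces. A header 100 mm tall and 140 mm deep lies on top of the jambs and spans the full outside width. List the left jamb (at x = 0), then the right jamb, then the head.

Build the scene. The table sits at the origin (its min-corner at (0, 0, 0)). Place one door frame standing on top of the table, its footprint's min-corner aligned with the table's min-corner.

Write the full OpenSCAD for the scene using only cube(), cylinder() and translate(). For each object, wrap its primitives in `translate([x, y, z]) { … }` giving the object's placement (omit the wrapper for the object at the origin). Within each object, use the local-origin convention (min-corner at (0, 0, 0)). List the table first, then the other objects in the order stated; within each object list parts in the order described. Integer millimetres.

translate([0, 0, 653]) cube([1129, 728, 32]);
translate([30, 30, 0]) cube([64, 64, 653]);
translate([1035, 30, 0]) cube([64, 64, 653]);
translate([30, 634, 0]) cube([64, 64, 653]);
translate([1035, 634, 0]) cube([64, 64, 653]);
translate([0, 0, 685]) {
  cube([70, 140, 2137]);
  translate([987, 0, 0]) cube([70, 140, 2137]);
  translate([0, 0, 2137]) cube([1057, 140, 100]);
}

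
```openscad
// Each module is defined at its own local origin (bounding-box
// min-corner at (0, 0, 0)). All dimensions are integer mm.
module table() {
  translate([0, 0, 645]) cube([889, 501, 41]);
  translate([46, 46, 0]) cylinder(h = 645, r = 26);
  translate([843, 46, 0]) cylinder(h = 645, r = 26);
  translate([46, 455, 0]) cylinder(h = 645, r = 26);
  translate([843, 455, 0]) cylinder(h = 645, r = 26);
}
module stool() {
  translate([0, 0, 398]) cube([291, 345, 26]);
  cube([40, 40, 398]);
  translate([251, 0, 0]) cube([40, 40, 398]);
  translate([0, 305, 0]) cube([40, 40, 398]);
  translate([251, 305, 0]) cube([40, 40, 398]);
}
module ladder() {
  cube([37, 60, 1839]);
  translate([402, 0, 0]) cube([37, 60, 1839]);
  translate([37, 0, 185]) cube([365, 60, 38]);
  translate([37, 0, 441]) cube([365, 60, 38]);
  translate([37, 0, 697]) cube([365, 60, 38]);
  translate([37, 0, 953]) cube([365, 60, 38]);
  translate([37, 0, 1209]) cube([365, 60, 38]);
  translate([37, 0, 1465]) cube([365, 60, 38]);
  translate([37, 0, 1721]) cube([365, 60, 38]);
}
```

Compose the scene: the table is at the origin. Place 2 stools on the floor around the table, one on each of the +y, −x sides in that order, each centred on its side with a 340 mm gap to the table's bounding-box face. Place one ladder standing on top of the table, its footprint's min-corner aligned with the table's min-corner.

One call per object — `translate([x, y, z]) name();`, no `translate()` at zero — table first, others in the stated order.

table();
translate([299, 841, 0]) stool();
translate([-631, 78, 0]) stool();
translate([0, 0, 686]) ladder();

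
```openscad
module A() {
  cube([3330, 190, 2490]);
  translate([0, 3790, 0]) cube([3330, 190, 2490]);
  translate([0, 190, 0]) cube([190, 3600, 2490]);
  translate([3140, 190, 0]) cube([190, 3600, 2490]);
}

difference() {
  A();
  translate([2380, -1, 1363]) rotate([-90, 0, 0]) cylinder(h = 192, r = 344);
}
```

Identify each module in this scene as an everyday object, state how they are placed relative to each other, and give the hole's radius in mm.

The subtracted cylinder has r = 344 mm.

A is a house frame. The house frame has a circular hole through its front wall. The hole's radius is 344 mm.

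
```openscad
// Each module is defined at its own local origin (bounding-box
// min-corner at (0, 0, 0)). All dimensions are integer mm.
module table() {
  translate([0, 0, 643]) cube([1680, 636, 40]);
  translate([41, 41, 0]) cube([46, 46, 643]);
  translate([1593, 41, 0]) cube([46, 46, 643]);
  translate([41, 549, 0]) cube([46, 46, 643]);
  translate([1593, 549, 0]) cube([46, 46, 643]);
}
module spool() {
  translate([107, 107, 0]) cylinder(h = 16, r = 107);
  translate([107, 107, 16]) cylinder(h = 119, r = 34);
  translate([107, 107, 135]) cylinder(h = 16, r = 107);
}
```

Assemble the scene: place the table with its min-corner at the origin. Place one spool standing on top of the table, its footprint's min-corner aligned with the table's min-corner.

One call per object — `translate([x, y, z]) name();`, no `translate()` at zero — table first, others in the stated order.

table();
translate([0, 0, 683]) spool();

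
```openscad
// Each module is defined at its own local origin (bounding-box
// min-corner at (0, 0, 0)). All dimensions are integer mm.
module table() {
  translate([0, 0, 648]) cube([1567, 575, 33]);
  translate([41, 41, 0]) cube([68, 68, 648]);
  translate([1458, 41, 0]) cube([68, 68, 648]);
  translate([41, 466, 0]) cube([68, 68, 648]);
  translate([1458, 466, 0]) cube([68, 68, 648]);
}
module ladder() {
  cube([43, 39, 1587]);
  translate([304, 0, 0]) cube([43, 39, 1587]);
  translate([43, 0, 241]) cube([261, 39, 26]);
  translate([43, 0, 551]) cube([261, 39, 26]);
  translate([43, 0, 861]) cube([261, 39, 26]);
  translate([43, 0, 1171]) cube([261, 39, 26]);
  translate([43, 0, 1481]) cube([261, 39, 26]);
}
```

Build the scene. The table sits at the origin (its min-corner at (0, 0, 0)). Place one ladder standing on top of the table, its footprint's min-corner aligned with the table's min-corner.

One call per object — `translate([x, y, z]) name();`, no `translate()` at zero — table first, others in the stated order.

table();
translate([0, 0, 681]) ladder();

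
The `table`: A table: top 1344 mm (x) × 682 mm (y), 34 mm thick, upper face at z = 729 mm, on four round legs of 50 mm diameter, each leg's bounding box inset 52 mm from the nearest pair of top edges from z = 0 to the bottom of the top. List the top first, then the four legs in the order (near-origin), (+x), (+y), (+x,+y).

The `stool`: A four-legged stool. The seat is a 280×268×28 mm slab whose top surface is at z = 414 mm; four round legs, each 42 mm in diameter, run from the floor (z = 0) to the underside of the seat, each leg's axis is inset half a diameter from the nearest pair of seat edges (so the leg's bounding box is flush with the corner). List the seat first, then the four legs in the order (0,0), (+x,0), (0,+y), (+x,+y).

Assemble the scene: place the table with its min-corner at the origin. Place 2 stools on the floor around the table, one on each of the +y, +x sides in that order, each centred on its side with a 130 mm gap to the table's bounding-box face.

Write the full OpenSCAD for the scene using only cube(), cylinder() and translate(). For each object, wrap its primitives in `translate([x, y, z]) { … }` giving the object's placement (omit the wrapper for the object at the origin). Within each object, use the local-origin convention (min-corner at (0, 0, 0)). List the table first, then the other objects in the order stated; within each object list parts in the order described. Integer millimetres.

translate([0, 0, 695]) cube([1344, 682, 34]);
translate([77, 77, 0]) cylinder(h = 695, r = 25);
translate([1267, 77, 0]) cylinder(h = 695, r = 25);
translate([77, 605, 0]) cylinder(h = 695, r = 25);
translate([1267, 605, 0]) cylinder(h = 695, r = 25);
translate([532, 812, 0]) {
  translate([0, 0, 386]) cube([280, 268, 28]);
  translate([21, 21, 0]) cylinder(h = 386, r = 21);
  translate([259, 21, 0]) cylinder(h = 386, r = 21);
  translate([21, 247, 0]) cylinder(h = 386, r = 21);
  translate([259, 247, 0]) cylinder(h = 386, r = 21);
}
translate([1474, 207, 0]) {
  translate([0, 0, 386]) cube([280, 268, 28]);
  translate([21, 21, 0]) cylinder(h = 386, r = 21);
  translate([259, 21, 0]) cylinder(h = 386, r = 21);
  translate([21, 247, 0]) cylinder(h = 386, r = 21);
  translate([259, 247, 0]) cylinder(h = 386, r = 21);
}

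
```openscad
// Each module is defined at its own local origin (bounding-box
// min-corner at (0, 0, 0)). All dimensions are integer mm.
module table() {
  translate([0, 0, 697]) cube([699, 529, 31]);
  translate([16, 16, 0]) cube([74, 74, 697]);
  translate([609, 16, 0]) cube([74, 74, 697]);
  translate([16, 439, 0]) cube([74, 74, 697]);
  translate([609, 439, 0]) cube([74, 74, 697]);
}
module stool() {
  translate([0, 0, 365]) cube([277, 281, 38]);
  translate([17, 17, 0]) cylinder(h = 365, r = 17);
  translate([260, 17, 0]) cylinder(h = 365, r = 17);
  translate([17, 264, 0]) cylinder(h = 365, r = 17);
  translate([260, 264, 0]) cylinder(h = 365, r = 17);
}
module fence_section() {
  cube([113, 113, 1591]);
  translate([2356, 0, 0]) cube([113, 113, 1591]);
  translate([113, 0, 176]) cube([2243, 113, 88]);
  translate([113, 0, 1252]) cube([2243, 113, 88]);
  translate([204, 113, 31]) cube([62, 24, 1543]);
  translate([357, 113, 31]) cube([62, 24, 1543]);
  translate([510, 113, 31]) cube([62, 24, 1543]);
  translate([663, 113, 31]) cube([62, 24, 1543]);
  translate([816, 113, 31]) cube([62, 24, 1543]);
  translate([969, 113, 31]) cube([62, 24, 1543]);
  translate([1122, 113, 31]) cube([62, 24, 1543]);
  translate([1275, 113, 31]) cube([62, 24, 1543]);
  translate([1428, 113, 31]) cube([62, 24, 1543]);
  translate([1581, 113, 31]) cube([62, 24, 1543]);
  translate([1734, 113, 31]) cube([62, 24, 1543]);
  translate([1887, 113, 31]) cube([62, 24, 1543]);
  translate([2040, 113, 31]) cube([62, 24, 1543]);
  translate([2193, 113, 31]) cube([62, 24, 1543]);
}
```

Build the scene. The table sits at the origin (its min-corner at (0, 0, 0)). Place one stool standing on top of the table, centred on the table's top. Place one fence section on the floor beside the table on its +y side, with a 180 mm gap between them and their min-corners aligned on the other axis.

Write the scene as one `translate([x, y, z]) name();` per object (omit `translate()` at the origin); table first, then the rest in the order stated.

table();
translate([211, 124, 728]) stool();
translate([0, 709, 0]) fence_section();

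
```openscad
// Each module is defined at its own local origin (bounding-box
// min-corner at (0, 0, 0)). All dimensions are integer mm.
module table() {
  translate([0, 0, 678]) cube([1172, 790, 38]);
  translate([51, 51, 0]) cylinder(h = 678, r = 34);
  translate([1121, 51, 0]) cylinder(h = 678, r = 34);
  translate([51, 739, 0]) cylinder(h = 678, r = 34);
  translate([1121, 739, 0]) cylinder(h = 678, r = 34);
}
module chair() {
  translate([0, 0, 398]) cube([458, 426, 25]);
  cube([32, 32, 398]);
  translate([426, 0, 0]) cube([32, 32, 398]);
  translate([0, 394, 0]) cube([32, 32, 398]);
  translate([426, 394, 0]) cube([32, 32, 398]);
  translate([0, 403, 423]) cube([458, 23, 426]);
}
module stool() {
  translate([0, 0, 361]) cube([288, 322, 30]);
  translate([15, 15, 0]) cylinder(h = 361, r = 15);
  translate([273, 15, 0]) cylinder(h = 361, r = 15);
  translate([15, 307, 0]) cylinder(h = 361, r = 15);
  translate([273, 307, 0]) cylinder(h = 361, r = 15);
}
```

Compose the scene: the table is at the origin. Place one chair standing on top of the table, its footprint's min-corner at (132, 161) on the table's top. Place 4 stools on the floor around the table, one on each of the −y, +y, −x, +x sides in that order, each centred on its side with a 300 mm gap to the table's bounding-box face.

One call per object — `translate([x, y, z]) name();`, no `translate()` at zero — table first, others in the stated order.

table();
translate([132, 161, 716]) chair();
translate([442, -622, 0]) stool();
translate([442, 1090, 0]) stool();
translate([-588, 234, 0]) stool();
translate([1472, 234, 0]) stool();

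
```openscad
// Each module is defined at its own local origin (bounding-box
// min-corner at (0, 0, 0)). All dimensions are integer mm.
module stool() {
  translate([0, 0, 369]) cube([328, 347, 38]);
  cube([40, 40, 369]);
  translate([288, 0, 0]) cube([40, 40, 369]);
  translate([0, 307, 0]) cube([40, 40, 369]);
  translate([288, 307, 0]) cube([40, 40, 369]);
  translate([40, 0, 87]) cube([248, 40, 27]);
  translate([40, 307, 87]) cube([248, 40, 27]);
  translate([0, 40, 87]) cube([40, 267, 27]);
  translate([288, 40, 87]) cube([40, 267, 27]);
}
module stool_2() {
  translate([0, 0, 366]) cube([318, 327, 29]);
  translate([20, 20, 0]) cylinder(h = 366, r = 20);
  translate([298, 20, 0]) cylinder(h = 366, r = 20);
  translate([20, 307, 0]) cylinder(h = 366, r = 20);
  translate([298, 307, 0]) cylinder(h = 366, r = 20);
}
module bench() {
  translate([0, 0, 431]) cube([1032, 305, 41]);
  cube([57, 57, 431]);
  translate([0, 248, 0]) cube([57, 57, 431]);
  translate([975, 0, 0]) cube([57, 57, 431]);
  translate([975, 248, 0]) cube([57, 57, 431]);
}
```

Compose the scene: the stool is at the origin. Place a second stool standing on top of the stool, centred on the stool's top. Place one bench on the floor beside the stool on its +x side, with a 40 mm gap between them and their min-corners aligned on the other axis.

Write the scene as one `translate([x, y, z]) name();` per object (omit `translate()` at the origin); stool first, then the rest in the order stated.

stool();
translate([5, 10, 407]) stool_2();
translate([368, 0, 0]) bench();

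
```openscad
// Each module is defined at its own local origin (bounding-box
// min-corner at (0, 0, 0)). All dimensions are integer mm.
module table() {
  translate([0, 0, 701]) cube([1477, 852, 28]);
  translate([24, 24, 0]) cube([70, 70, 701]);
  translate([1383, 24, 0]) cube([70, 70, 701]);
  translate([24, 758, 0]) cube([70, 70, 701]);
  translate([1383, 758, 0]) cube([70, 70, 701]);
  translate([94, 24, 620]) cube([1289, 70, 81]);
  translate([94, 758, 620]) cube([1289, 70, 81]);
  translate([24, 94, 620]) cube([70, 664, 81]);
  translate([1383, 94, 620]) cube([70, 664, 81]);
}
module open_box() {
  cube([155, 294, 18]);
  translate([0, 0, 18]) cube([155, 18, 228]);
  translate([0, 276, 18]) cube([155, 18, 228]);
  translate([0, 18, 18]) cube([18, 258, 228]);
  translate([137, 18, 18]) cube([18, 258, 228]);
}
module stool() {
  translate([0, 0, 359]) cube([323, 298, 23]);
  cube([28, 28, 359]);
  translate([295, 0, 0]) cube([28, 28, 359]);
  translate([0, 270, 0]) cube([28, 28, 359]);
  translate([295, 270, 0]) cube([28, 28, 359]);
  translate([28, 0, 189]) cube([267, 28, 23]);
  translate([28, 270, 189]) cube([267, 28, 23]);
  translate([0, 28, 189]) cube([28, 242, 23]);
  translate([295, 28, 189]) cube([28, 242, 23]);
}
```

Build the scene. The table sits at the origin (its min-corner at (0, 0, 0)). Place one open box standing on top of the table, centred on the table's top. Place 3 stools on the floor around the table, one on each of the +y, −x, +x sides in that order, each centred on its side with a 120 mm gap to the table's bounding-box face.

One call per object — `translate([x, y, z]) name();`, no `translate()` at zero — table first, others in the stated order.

table();
translate([661, 279, 729]) open_box();
translate([577, 972, 0]) stool();
translate([-443, 277, 0]) stool();
translate([1597, 277, 0]) stool();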